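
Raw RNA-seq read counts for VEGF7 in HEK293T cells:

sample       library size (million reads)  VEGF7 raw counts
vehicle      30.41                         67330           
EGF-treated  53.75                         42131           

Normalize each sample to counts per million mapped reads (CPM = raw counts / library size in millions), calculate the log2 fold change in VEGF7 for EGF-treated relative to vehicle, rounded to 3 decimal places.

CPM(vehicle) = 67330 / 30.41 = 2214.0743
CPM(EGF-treated) = 42131 / 53.75 = 783.8326
Fold change = 783.8326 / 2214.0743 = 0.35402
log2(0.35402) = -1.4981

-1.498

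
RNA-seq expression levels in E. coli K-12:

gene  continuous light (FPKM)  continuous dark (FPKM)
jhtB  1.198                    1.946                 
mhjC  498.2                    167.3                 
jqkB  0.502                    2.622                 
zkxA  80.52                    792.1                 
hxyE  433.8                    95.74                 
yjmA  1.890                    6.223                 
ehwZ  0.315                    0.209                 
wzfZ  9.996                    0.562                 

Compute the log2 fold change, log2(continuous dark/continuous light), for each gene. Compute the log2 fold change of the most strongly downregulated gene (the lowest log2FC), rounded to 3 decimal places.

-4.153

log2(1.946/1.198) = 0.700  (jhtB)
log2(167.3/498.2) = -1.574  (mhjC)
log2(2.622/0.502) = 2.385  (jqkB)
log2(792.1/80.52) = 3.298  (zkxA)
log2(95.74/433.8) = -2.180  (hxyE)
log2(6.223/1.890) = 1.719  (yjmA)
log2(0.209/0.315) = -0.592  (ehwZ)
log2(0.562/9.996) = -4.153  (wzfZ)
wzfZ is most strongly downregulated.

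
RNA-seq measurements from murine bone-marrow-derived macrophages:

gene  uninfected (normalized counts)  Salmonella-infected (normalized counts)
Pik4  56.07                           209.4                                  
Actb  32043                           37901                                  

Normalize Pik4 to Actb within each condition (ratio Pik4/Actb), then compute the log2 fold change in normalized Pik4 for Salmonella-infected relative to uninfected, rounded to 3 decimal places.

1.659

Pik4/Actb (uninfected) = 56.07 / 32043 = 0.0017498
Pik4/Actb (Salmonella-infected) = 209.4 / 37901 = 0.0055249
Fold change = 0.0055249 / 0.0017498 = 3.1574
log2(3.1574) = 1.6587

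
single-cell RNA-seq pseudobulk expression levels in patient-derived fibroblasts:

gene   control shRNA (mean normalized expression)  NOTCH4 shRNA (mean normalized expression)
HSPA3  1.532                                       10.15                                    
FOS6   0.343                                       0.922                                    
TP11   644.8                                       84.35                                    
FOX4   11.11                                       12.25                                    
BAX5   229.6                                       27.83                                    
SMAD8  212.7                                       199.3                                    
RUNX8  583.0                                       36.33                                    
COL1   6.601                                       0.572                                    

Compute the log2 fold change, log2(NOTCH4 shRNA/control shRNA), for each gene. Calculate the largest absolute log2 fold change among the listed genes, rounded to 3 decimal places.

4.004

log2(10.15/1.532) = 2.728  (HSPA3)
log2(0.922/0.343) = 1.427  (FOS6)
log2(84.35/644.8) = -2.934  (TP11)
log2(12.25/11.11) = 0.141  (FOX4)
log2(27.83/229.6) = -3.044  (BAX5)
log2(199.3/212.7) = -0.094  (SMAD8)
log2(36.33/583.0) = -4.004  (RUNX8)
log2(0.572/6.601) = -3.529  (COL1)
The largest magnitude belongs to RUNX8.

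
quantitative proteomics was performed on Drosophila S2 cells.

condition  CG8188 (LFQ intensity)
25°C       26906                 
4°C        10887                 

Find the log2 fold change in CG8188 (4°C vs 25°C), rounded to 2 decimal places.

Fold change = 10887 / 26906 = 0.4046
log2(0.4046) = -1.305

-1.31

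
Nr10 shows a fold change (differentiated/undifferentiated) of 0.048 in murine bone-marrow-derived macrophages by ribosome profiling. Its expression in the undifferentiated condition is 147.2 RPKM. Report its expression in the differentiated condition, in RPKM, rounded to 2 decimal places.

7.07

differentiated expression = 147.2 × 0.048 = 7.07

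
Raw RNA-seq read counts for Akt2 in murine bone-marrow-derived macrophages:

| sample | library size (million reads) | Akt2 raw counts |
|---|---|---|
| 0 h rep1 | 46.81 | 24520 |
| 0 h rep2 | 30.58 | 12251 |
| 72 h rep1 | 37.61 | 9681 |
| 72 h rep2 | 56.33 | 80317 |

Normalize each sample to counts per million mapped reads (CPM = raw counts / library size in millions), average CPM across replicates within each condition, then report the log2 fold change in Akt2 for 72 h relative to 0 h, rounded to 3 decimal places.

CPM(0 h rep1) = 24520 / 46.81 = 523.8197
CPM(0 h rep2) = 12251 / 30.58 = 400.6213
CPM(72 h rep1) = 9681 / 37.61 = 257.4049
CPM(72 h rep2) = 80317 / 56.33 = 1425.8299
mean CPM(0 h) = 462.2205; mean CPM(72 h) = 841.6174
Fold change = 841.6174 / 462.2205 = 1.82081
log2(1.82081) = 0.8646

0.865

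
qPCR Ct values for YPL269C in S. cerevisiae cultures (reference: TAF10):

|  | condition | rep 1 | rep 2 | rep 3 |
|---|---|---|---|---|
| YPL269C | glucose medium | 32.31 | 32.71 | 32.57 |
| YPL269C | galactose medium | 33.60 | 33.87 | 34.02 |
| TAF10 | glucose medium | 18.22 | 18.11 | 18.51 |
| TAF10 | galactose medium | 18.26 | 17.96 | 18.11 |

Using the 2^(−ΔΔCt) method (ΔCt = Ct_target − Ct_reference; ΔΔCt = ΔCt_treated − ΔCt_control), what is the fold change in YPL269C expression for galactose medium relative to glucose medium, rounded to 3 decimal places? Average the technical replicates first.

0.361

Mean Ct: YPL269C glucose medium 32.530; YPL269C galactose medium 33.830; TAF10 glucose medium 18.280; TAF10 galactose medium 18.110
ΔCt(glucose medium) = 32.530 − 18.280 = 14.250
ΔCt(galactose medium) = 33.830 − 18.110 = 15.720
ΔΔCt = 15.720 − 14.250 = 1.470
Fold change = 2^(−1.470) = 0.3610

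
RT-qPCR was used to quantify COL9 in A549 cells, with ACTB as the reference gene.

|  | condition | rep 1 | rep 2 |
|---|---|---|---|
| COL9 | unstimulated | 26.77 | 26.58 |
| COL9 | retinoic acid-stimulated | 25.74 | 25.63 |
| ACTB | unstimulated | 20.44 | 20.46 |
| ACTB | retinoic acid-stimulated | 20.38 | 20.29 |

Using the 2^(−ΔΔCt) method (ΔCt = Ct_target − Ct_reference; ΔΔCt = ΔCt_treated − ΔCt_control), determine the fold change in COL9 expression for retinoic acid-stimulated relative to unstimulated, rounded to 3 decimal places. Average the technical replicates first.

Mean Ct: COL9 unstimulated 26.675; COL9 retinoic acid-stimulated 25.685; ACTB unstimulated 20.450; ACTB retinoic acid-stimulated 20.335
ΔCt(unstimulated) = 26.675 − 20.450 = 6.225
ΔCt(retinoic acid-stimulated) = 25.685 − 20.335 = 5.350
ΔΔCt = 5.350 − 6.225 = -0.875
Fold change = 2^(−(-0.875)) = 2^0.875 = 1.8340

1.834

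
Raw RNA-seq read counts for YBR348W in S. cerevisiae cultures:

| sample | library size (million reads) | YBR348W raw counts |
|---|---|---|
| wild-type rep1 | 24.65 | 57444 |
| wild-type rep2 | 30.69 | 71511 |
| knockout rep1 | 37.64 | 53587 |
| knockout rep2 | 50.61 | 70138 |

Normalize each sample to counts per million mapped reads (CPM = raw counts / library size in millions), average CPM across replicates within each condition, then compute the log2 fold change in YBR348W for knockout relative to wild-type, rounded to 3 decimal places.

CPM(wild-type rep1) = 57444 / 24.65 = 2330.3854
CPM(wild-type rep2) = 71511 / 30.69 = 2330.1075
CPM(knockout rep1) = 53587 / 37.64 = 1423.6716
CPM(knockout rep2) = 70138 / 50.61 = 1385.8526
mean CPM(wild-type) = 2330.2465; mean CPM(knockout) = 1404.7621
Fold change = 1404.7621 / 2330.2465 = 0.60284
log2(0.60284) = -0.7302

-0.730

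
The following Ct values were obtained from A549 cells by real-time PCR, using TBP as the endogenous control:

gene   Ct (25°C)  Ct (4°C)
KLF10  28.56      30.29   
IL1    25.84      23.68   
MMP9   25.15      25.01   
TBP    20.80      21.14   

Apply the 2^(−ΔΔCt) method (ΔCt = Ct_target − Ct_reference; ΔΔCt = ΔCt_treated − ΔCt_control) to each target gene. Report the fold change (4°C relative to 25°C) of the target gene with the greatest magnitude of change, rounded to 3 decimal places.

KLF10: ΔΔCt = (30.29−21.14) − (28.56−20.80) = 9.15 − 7.76 = 1.39; fold change = 2^-1.39 = 0.382
IL1: ΔΔCt = (23.68−21.14) − (25.84−20.80) = 2.54 − 5.04 = -2.50; fold change = 2^2.50 = 5.657
MMP9: ΔΔCt = (25.01−21.14) − (25.15−20.80) = 3.87 − 4.35 = -0.48; fold change = 2^0.48 = 1.395
IL1 has the largest |ΔΔCt| = 2.50.

5.657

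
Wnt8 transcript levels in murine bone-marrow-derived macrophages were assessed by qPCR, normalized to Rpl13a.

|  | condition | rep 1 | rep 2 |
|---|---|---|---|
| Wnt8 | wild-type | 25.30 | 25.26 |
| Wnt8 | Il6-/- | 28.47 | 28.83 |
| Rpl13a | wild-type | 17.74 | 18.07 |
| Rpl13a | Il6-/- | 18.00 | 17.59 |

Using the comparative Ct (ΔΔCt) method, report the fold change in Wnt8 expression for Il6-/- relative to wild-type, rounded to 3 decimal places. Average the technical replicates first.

Mean Ct: Wnt8 wild-type 25.280; Wnt8 Il6-/- 28.650; Rpl13a wild-type 17.905; Rpl13a Il6-/- 17.795
ΔCt(wild-type) = 25.280 − 17.905 = 7.375
ΔCt(Il6-/-) = 28.650 − 17.795 = 10.855
ΔΔCt = 10.855 − 7.375 = 3.480
Fold change = 2^(−3.480) = 0.0896

0.090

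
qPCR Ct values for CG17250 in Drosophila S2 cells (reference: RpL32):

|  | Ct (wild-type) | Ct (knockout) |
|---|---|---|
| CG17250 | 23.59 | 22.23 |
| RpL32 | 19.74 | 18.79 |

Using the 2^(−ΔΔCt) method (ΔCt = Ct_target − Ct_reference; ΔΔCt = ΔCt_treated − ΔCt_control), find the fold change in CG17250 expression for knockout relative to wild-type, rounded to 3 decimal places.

ΔCt(wild-type) = 23.590 − 19.740 = 3.850
ΔCt(knockout) = 22.230 − 18.790 = 3.440
ΔΔCt = 3.440 − 3.850 = -0.410
Fold change = 2^(−(-0.410)) = 2^0.410 = 1.3287

1.329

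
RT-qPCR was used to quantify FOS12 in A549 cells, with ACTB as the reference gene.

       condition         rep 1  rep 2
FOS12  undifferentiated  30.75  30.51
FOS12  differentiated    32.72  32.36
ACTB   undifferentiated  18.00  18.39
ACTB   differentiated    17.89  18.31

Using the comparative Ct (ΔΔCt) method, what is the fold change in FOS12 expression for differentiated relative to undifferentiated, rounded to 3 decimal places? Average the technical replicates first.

0.249

Mean Ct: FOS12 undifferentiated 30.630; FOS12 differentiated 32.540; ACTB undifferentiated 18.195; ACTB differentiated 18.100
ΔCt(undifferentiated) = 30.630 − 18.195 = 12.435
ΔCt(differentiated) = 32.540 − 18.100 = 14.440
ΔΔCt = 14.440 − 12.435 = 2.005
Fold change = 2^(−2.005) = 0.2491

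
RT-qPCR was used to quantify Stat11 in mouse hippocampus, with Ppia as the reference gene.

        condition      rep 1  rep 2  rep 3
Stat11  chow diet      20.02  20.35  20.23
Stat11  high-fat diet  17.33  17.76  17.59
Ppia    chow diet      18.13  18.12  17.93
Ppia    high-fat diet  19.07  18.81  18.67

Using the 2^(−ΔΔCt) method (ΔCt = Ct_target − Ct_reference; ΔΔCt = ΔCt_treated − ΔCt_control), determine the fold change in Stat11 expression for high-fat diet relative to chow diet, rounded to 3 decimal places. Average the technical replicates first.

Mean Ct: Stat11 chow diet 20.200; Stat11 high-fat diet 17.560; Ppia chow diet 18.060; Ppia high-fat diet 18.850
ΔCt(chow diet) = 20.200 − 18.060 = 2.140
ΔCt(high-fat diet) = 17.560 − 18.850 = -1.290
ΔΔCt = -1.290 − 2.140 = -3.430
Fold change = 2^(−(-3.430)) = 2^3.430 = 10.7779

10.778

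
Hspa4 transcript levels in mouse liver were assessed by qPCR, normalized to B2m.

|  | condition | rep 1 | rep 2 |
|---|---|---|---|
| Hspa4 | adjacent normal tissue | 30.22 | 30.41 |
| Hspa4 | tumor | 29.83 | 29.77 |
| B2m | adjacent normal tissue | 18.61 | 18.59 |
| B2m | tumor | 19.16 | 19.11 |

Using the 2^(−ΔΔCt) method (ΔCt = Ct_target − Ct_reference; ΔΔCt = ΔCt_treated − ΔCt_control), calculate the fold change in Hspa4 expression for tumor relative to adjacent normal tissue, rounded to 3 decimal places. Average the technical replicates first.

Mean Ct: Hspa4 adjacent normal tissue 30.315; Hspa4 tumor 29.800; B2m adjacent normal tissue 18.600; B2m tumor 19.135
ΔCt(adjacent normal tissue) = 30.315 − 18.600 = 11.715
ΔCt(tumor) = 29.800 − 19.135 = 10.665
ΔΔCt = 10.665 − 11.715 = -1.050
Fold change = 2^(−(-1.050)) = 2^1.050 = 2.0705

2.071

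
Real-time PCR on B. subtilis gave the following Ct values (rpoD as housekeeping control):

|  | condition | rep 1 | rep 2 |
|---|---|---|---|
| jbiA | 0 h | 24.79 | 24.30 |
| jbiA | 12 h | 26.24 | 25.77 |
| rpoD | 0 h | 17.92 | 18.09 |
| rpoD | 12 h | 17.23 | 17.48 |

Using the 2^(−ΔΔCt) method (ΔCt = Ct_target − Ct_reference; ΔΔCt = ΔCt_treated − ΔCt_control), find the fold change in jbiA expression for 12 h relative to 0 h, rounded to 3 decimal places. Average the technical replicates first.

Mean Ct: jbiA 0 h 24.545; jbiA 12 h 26.005; rpoD 0 h 18.005; rpoD 12 h 17.355
ΔCt(0 h) = 24.545 − 18.005 = 6.540
ΔCt(12 h) = 26.005 − 17.355 = 8.650
ΔΔCt = 8.650 − 6.540 = 2.110
Fold change = 2^(−2.110) = 0.2316

0.232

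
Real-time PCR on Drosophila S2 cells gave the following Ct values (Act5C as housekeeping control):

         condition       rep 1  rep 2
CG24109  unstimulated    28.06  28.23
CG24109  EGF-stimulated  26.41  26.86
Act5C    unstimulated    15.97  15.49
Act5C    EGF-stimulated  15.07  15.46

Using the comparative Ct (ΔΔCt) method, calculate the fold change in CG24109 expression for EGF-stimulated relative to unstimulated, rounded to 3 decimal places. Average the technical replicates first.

2.063

Mean Ct: CG24109 unstimulated 28.145; CG24109 EGF-stimulated 26.635; Act5C unstimulated 15.730; Act5C EGF-stimulated 15.265
ΔCt(unstimulated) = 28.145 − 15.730 = 12.415
ΔCt(EGF-stimulated) = 26.635 − 15.265 = 11.370
ΔΔCt = 11.370 − 12.415 = -1.045
Fold change = 2^(−(-1.045)) = 2^1.045 = 2.0634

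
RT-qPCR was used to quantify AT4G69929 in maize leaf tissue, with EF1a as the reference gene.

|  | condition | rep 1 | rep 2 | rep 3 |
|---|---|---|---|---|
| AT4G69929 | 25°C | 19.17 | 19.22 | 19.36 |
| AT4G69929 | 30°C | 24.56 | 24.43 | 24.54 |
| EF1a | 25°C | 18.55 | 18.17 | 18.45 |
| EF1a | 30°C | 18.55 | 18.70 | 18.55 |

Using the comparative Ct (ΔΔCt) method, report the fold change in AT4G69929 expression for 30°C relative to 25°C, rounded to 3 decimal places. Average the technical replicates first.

Mean Ct: AT4G69929 25°C 19.250; AT4G69929 30°C 24.510; EF1a 25°C 18.390; EF1a 30°C 18.600
ΔCt(25°C) = 19.250 − 18.390 = 0.860
ΔCt(30°C) = 24.510 − 18.600 = 5.910
ΔΔCt = 5.910 − 0.860 = 5.050
Fold change = 2^(−5.050) = 0.0302

0.030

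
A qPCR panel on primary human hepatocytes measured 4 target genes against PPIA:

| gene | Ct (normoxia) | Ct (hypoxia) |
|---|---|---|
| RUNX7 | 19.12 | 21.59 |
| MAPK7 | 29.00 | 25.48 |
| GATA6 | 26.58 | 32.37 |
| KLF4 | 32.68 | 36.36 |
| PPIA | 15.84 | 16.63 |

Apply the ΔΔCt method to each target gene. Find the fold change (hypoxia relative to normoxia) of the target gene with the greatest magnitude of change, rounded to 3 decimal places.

0.031

RUNX7: ΔΔCt = (21.59−16.63) − (19.12−15.84) = 4.96 − 3.28 = 1.68; fold change = 2^-1.68 = 0.312
MAPK7: ΔΔCt = (25.48−16.63) − (29.00−15.84) = 8.85 − 13.16 = -4.31; fold change = 2^4.31 = 19.835
GATA6: ΔΔCt = (32.37−16.63) − (26.58−15.84) = 15.74 − 10.74 = 5.00; fold change = 2^-5.00 = 0.031
KLF4: ΔΔCt = (36.36−16.63) − (32.68−15.84) = 19.73 − 16.84 = 2.89; fold change = 2^-2.89 = 0.135
GATA6 has the largest |ΔΔCt| = 5.00.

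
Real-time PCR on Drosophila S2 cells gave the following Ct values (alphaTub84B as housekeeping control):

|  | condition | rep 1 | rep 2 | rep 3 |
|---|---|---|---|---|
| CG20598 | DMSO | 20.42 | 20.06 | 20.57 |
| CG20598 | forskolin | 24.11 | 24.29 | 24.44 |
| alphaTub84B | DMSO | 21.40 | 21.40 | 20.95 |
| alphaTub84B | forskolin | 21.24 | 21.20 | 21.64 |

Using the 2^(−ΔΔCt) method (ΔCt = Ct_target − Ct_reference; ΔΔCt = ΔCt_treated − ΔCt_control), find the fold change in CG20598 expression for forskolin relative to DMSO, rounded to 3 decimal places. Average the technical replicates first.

0.071

Mean Ct: CG20598 DMSO 20.350; CG20598 forskolin 24.280; alphaTub84B DMSO 21.250; alphaTub84B forskolin 21.360
ΔCt(DMSO) = 20.350 − 21.250 = -0.900
ΔCt(forskolin) = 24.280 − 21.360 = 2.920
ΔΔCt = 2.920 − (-0.900) = 3.820
Fold change = 2^(−3.820) = 0.0708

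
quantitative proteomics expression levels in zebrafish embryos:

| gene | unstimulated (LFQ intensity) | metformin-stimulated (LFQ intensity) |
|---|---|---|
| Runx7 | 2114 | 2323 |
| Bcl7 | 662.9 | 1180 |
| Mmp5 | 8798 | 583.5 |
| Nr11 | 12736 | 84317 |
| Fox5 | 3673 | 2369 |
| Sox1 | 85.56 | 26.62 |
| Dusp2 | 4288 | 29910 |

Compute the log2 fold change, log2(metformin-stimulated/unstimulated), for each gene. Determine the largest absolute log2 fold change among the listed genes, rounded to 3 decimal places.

3.914

log2(2323/2114) = 0.136  (Runx7)
log2(1180/662.9) = 0.832  (Bcl7)
log2(583.5/8798) = -3.914  (Mmp5)
log2(84317/12736) = 2.727  (Nr11)
log2(2369/3673) = -0.633  (Fox5)
log2(26.62/85.56) = -1.684  (Sox1)
log2(29910/4288) = 2.802  (Dusp2)
The largest magnitude belongs to Mmp5.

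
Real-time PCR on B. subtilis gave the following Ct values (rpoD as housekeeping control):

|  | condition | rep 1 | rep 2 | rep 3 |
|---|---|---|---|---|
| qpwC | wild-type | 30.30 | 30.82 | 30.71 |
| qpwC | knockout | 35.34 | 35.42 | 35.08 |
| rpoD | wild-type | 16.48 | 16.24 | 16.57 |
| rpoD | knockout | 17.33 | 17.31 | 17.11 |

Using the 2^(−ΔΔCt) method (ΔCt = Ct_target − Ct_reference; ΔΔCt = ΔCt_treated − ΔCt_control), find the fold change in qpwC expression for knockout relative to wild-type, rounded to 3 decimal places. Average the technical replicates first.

0.069

Mean Ct: qpwC wild-type 30.610; qpwC knockout 35.280; rpoD wild-type 16.430; rpoD knockout 17.250
ΔCt(wild-type) = 30.610 − 16.430 = 14.180
ΔCt(knockout) = 35.280 − 17.250 = 18.030
ΔΔCt = 18.030 − 14.180 = 3.850
Fold change = 2^(−3.850) = 0.0693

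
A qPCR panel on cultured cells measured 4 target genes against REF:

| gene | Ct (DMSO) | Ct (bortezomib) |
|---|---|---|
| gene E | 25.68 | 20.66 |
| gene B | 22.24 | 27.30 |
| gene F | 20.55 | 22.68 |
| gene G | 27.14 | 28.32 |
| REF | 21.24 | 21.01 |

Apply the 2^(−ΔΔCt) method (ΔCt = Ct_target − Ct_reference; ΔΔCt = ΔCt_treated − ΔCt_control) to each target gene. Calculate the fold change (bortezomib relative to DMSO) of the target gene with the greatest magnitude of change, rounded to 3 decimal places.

gene E: ΔΔCt = (20.66−21.01) − (25.68−21.24) = -0.35 − 4.44 = -4.79; fold change = 2^4.79 = 27.665
gene B: ΔΔCt = (27.30−21.01) − (22.24−21.24) = 6.29 − 1.00 = 5.29; fold change = 2^-5.29 = 0.026
gene F: ΔΔCt = (22.68−21.01) − (20.55−21.24) = 1.67 − (-0.69) = 2.36; fold change = 2^-2.36 = 0.195
gene G: ΔΔCt = (28.32−21.01) − (27.14−21.24) = 7.31 − 5.90 = 1.41; fold change = 2^-1.41 = 0.376
gene B has the largest |ΔΔCt| = 5.29.

0.026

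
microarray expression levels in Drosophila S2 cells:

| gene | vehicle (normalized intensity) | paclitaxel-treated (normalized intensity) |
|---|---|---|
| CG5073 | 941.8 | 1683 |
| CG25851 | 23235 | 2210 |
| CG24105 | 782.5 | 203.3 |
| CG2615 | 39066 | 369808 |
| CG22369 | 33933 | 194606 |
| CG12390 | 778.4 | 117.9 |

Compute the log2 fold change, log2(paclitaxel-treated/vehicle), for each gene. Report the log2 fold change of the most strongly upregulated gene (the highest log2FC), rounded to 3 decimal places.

log2(1683/941.8) = 0.838  (CG5073)
log2(2210/23235) = -3.394  (CG25851)
log2(203.3/782.5) = -1.944  (CG24105)
log2(369808/39066) = 3.243  (CG2615)
log2(194606/33933) = 2.520  (CG22369)
log2(117.9/778.4) = -2.723  (CG12390)
CG2615 is most strongly upregulated.

3.243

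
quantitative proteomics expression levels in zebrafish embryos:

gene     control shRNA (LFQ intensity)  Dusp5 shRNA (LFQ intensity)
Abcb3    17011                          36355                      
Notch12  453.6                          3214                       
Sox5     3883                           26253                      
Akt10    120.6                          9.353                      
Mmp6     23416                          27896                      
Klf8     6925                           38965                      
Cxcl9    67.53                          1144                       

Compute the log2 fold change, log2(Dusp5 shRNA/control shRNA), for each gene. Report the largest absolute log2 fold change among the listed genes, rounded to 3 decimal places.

4.082

log2(36355/17011) = 1.096  (Abcb3)
log2(3214/453.6) = 2.825  (Notch12)
log2(26253/3883) = 2.757  (Sox5)
log2(9.353/120.6) = -3.689  (Akt10)
log2(27896/23416) = 0.253  (Mmp6)
log2(38965/6925) = 2.492  (Klf8)
log2(1144/67.53) = 4.082  (Cxcl9)
The largest magnitude belongs to Cxcl9.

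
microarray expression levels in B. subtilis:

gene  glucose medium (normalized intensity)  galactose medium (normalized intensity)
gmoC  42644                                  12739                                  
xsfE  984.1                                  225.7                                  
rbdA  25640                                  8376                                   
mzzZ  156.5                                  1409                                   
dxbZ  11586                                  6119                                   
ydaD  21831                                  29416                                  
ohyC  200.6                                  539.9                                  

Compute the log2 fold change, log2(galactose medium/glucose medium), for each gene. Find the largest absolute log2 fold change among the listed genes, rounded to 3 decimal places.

log2(12739/42644) = -1.743  (gmoC)
log2(225.7/984.1) = -2.124  (xsfE)
log2(8376/25640) = -1.614  (rbdA)
log2(1409/156.5) = 3.170  (mzzZ)
log2(6119/11586) = -0.921  (dxbZ)
log2(29416/21831) = 0.430  (ydaD)
log2(539.9/200.6) = 1.428  (ohyC)
The largest magnitude belongs to mzzZ.

3.170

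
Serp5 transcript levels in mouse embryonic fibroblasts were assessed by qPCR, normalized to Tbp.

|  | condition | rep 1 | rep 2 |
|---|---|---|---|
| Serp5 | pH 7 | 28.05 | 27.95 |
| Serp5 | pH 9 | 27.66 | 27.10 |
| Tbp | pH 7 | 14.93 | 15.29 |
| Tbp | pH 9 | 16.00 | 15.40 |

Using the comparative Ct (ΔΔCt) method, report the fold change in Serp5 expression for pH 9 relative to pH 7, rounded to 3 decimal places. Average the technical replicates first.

2.313

Mean Ct: Serp5 pH 7 28.000; Serp5 pH 9 27.380; Tbp pH 7 15.110; Tbp pH 9 15.700
ΔCt(pH 7) = 28.000 − 15.110 = 12.890
ΔCt(pH 9) = 27.380 − 15.700 = 11.680
ΔΔCt = 11.680 − 12.890 = -1.210
Fold change = 2^(−(-1.210)) = 2^1.210 = 2.3134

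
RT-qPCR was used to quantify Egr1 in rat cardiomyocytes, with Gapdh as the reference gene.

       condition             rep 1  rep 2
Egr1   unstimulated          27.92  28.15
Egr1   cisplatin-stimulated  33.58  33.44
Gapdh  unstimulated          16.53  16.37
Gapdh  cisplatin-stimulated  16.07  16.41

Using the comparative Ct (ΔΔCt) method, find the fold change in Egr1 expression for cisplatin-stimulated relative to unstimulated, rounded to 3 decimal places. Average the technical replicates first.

0.019

Mean Ct: Egr1 unstimulated 28.035; Egr1 cisplatin-stimulated 33.510; Gapdh unstimulated 16.450; Gapdh cisplatin-stimulated 16.240
ΔCt(unstimulated) = 28.035 − 16.450 = 11.585
ΔCt(cisplatin-stimulated) = 33.510 − 16.240 = 17.270
ΔΔCt = 17.270 − 11.585 = 5.685
Fold change = 2^(−5.685) = 0.0194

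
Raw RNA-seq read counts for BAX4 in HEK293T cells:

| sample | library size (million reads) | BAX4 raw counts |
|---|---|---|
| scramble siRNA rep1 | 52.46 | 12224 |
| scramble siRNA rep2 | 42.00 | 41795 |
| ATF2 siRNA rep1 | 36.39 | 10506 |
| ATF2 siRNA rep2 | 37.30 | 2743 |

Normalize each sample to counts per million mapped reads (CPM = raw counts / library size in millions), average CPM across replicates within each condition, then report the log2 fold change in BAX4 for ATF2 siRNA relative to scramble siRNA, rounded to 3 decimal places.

CPM(scramble siRNA rep1) = 12224 / 52.46 = 233.0156
CPM(scramble siRNA rep2) = 41795 / 42.00 = 995.1190
CPM(ATF2 siRNA rep1) = 10506 / 36.39 = 288.7057
CPM(ATF2 siRNA rep2) = 2743 / 37.30 = 73.5389
mean CPM(scramble siRNA) = 614.0673; mean CPM(ATF2 siRNA) = 181.1223
Fold change = 181.1223 / 614.0673 = 0.29496
log2(0.29496) = -1.7614

-1.761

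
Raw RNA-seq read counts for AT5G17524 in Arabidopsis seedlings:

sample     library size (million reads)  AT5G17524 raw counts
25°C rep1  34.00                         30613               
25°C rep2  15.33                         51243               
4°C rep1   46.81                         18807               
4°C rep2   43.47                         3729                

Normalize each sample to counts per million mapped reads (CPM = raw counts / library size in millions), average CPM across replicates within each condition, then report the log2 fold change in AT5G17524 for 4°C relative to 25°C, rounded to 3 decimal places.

-3.121

CPM(25°C rep1) = 30613 / 34.00 = 900.3824
CPM(25°C rep2) = 51243 / 15.33 = 3342.6614
CPM(4°C rep1) = 18807 / 46.81 = 401.7731
CPM(4°C rep2) = 3729 / 43.47 = 85.7833
mean CPM(25°C) = 2121.5219; mean CPM(4°C) = 243.7782
Fold change = 243.7782 / 2121.5219 = 0.11491
log2(0.11491) = -3.1215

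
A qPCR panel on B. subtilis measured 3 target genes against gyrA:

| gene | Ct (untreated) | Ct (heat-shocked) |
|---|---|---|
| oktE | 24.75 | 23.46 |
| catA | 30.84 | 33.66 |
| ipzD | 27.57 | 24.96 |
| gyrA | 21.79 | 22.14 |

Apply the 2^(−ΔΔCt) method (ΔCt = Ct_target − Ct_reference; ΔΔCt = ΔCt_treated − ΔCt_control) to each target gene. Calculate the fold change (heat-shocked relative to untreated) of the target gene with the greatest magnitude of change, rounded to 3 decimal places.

oktE: ΔΔCt = (23.46−22.14) − (24.75−21.79) = 1.32 − 2.96 = -1.64; fold change = 2^1.64 = 3.117
catA: ΔΔCt = (33.66−22.14) − (30.84−21.79) = 11.52 − 9.05 = 2.47; fold change = 2^-2.47 = 0.180
ipzD: ΔΔCt = (24.96−22.14) − (27.57−21.79) = 2.82 − 5.78 = -2.96; fold change = 2^2.96 = 7.781
ipzD has the largest |ΔΔCt| = 2.96.

7.781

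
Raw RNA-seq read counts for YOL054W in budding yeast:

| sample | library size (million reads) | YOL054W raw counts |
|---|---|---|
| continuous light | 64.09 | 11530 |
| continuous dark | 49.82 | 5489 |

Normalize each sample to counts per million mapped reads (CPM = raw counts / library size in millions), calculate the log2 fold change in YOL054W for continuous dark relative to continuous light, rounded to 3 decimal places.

-0.707

CPM(continuous light) = 11530 / 64.09 = 179.9033
CPM(continuous dark) = 5489 / 49.82 = 110.1766
Fold change = 110.1766 / 179.9033 = 0.61242
log2(0.61242) = -0.7074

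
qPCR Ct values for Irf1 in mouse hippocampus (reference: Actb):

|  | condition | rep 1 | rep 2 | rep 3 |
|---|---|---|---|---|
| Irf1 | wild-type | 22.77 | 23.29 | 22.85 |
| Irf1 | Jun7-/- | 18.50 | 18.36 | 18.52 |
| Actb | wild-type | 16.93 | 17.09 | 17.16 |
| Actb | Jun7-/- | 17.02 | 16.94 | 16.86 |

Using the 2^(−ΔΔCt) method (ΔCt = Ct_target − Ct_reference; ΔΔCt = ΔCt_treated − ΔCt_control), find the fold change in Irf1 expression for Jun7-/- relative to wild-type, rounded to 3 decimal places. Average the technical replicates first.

20.966

Mean Ct: Irf1 wild-type 22.970; Irf1 Jun7-/- 18.460; Actb wild-type 17.060; Actb Jun7-/- 16.940
ΔCt(wild-type) = 22.970 − 17.060 = 5.910
ΔCt(Jun7-/-) = 18.460 − 16.940 = 1.520
ΔΔCt = 1.520 − 5.910 = -4.390
Fold change = 2^(−(-4.390)) = 2^4.390 = 20.9663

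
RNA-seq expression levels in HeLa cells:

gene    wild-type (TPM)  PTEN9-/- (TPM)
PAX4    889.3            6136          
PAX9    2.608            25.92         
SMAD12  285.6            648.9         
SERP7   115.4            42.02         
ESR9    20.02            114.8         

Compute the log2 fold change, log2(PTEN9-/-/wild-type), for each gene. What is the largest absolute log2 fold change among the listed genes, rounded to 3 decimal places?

log2(6136/889.3) = 2.787  (PAX4)
log2(25.92/2.608) = 3.313  (PAX9)
log2(648.9/285.6) = 1.184  (SMAD12)
log2(42.02/115.4) = -1.457  (SERP7)
log2(114.8/20.02) = 2.520  (ESR9)
The largest magnitude belongs to PAX9.

3.313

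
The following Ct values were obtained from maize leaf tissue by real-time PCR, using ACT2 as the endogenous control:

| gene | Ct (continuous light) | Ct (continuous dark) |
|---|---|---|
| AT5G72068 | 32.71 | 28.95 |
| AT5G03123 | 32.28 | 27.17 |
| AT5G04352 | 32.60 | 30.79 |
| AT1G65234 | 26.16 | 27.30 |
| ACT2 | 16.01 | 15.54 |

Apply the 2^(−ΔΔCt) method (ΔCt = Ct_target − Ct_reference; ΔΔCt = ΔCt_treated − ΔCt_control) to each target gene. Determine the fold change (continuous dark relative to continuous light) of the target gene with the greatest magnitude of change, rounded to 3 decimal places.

24.933

AT5G72068: ΔΔCt = (28.95−15.54) − (32.71−16.01) = 13.41 − 16.70 = -3.29; fold change = 2^3.29 = 9.781
AT5G03123: ΔΔCt = (27.17−15.54) − (32.28−16.01) = 11.63 − 16.27 = -4.64; fold change = 2^4.64 = 24.933
AT5G04352: ΔΔCt = (30.79−15.54) − (32.60−16.01) = 15.25 − 16.59 = -1.34; fold change = 2^1.34 = 2.532
AT1G65234: ΔΔCt = (27.30−15.54) − (26.16−16.01) = 11.76 − 10.15 = 1.61; fold change = 2^-1.61 = 0.328
AT5G03123 has the largest |ΔΔCt| = 4.64.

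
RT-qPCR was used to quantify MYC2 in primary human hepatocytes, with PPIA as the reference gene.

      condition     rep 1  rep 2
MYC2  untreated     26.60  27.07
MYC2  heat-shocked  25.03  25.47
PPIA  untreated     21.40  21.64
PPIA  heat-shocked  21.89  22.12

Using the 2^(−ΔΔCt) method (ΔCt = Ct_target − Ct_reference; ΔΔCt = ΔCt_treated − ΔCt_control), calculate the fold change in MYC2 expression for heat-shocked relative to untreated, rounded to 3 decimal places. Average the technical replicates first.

4.199

Mean Ct: MYC2 untreated 26.835; MYC2 heat-shocked 25.250; PPIA untreated 21.520; PPIA heat-shocked 22.005
ΔCt(untreated) = 26.835 − 21.520 = 5.315
ΔCt(heat-shocked) = 25.250 − 22.005 = 3.245
ΔΔCt = 3.245 − 5.315 = -2.070
Fold change = 2^(−(-2.070)) = 2^2.070 = 4.1989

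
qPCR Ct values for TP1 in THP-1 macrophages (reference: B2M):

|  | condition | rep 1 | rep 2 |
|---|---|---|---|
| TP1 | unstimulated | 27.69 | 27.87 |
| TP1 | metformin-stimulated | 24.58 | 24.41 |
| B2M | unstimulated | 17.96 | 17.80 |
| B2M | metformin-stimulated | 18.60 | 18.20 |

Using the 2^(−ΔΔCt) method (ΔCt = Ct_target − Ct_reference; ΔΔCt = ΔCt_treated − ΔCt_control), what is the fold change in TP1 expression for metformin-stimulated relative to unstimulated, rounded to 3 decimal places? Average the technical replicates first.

Mean Ct: TP1 unstimulated 27.780; TP1 metformin-stimulated 24.495; B2M unstimulated 17.880; B2M metformin-stimulated 18.400
ΔCt(unstimulated) = 27.780 − 17.880 = 9.900
ΔCt(metformin-stimulated) = 24.495 − 18.400 = 6.095
ΔΔCt = 6.095 − 9.900 = -3.805
Fold change = 2^(−(-3.805)) = 2^3.805 = 13.9772

13.977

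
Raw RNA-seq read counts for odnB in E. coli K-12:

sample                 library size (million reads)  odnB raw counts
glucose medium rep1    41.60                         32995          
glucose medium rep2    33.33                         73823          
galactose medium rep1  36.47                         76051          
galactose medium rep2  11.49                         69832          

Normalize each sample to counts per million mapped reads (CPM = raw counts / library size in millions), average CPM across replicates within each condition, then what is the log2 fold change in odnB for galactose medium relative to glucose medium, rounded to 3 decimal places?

CPM(glucose medium rep1) = 32995 / 41.60 = 793.1490
CPM(glucose medium rep2) = 73823 / 33.33 = 2214.9115
CPM(galactose medium rep1) = 76051 / 36.47 = 2085.3030
CPM(galactose medium rep2) = 69832 / 11.49 = 6077.6327
mean CPM(glucose medium) = 1504.0303; mean CPM(galactose medium) = 4081.4679
Fold change = 4081.4679 / 1504.0303 = 2.71369
log2(2.71369) = 1.4403

1.440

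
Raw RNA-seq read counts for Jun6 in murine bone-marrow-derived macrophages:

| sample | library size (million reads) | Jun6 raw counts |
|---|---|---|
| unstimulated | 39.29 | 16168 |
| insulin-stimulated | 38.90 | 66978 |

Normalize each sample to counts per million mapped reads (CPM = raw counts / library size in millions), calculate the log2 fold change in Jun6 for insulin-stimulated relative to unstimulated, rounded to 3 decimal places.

CPM(unstimulated) = 16168 / 39.29 = 411.5042
CPM(insulin-stimulated) = 66978 / 38.90 = 1721.7995
Fold change = 1721.7995 / 411.5042 = 4.18416
log2(4.18416) = 2.0649

2.065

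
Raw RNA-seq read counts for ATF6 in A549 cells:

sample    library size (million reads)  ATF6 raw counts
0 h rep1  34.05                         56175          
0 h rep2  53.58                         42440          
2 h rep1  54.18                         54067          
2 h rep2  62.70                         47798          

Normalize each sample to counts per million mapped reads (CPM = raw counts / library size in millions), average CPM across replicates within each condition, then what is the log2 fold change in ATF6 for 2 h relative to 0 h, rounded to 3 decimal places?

-0.472

CPM(0 h rep1) = 56175 / 34.05 = 1649.7797
CPM(0 h rep2) = 42440 / 53.58 = 792.0866
CPM(2 h rep1) = 54067 / 54.18 = 997.9144
CPM(2 h rep2) = 47798 / 62.70 = 762.3285
mean CPM(0 h) = 1220.9332; mean CPM(2 h) = 880.1215
Fold change = 880.1215 / 1220.9332 = 0.72086
log2(0.72086) = -0.4722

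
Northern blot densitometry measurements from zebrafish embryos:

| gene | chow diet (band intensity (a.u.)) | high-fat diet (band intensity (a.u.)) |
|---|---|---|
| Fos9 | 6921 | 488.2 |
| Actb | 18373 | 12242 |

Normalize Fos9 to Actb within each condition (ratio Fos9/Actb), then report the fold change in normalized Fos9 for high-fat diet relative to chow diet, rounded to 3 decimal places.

0.106

Fos9/Actb (chow diet) = 6921 / 18373 = 0.37669
Fos9/Actb (high-fat diet) = 488.2 / 12242 = 0.039879
Fold change = 0.039879 / 0.37669 = 0.1059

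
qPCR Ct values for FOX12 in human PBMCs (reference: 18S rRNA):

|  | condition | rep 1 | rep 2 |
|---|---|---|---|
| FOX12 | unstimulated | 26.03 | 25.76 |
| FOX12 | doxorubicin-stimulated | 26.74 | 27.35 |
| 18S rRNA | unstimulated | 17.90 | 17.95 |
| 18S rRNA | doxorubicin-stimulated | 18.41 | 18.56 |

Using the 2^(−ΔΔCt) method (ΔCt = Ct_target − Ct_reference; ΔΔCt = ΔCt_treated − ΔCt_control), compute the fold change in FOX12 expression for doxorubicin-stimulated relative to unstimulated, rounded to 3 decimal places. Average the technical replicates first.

Mean Ct: FOX12 unstimulated 25.895; FOX12 doxorubicin-stimulated 27.045; 18S rRNA unstimulated 17.925; 18S rRNA doxorubicin-stimulated 18.485
ΔCt(unstimulated) = 25.895 − 17.925 = 7.970
ΔCt(doxorubicin-stimulated) = 27.045 − 18.485 = 8.560
ΔΔCt = 8.560 − 7.970 = 0.590
Fold change = 2^(−0.590) = 0.6643

0.664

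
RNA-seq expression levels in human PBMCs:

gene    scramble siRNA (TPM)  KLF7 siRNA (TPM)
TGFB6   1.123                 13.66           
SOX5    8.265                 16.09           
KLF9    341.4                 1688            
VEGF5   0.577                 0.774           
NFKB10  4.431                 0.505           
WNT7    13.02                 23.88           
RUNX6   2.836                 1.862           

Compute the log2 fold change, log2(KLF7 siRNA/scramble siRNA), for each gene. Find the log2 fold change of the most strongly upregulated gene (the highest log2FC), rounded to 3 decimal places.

log2(13.66/1.123) = 3.605  (TGFB6)
log2(16.09/8.265) = 0.961  (SOX5)
log2(1688/341.4) = 2.306  (KLF9)
log2(0.774/0.577) = 0.424  (VEGF5)
log2(0.505/4.431) = -3.133  (NFKB10)
log2(23.88/13.02) = 0.875  (WNT7)
log2(1.862/2.836) = -0.607  (RUNX6)
TGFB6 is most strongly upregulated.

3.605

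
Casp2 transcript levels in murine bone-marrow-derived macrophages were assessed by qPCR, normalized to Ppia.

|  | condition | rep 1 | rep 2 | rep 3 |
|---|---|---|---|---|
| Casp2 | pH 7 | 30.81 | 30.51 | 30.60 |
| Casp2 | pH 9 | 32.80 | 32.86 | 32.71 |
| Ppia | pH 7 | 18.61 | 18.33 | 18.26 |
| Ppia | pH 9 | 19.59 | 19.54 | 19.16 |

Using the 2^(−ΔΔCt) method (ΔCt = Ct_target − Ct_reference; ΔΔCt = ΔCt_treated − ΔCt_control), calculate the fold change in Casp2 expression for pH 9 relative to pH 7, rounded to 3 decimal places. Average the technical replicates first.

Mean Ct: Casp2 pH 7 30.640; Casp2 pH 9 32.790; Ppia pH 7 18.400; Ppia pH 9 19.430
ΔCt(pH 7) = 30.640 − 18.400 = 12.240
ΔCt(pH 9) = 32.790 − 19.430 = 13.360
ΔΔCt = 13.360 − 12.240 = 1.120
Fold change = 2^(−1.120) = 0.4601

0.460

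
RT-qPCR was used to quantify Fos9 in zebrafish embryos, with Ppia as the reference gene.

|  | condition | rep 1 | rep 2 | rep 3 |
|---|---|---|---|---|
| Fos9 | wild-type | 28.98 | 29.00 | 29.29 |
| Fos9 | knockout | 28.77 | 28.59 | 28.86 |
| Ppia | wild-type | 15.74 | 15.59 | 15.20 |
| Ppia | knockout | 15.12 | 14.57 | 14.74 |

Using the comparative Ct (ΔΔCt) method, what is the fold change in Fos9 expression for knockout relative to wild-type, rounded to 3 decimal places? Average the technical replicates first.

0.785

Mean Ct: Fos9 wild-type 29.090; Fos9 knockout 28.740; Ppia wild-type 15.510; Ppia knockout 14.810
ΔCt(wild-type) = 29.090 − 15.510 = 13.580
ΔCt(knockout) = 28.740 − 14.810 = 13.930
ΔΔCt = 13.930 − 13.580 = 0.350
Fold change = 2^(−0.350) = 0.7846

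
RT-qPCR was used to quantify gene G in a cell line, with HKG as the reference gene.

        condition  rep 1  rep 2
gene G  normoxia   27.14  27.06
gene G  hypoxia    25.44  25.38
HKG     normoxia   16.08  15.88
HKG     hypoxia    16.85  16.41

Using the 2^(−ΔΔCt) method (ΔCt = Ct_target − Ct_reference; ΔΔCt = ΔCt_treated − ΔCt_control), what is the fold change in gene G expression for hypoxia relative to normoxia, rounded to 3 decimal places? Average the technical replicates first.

5.063

Mean Ct: gene G normoxia 27.100; gene G hypoxia 25.410; HKG normoxia 15.980; HKG hypoxia 16.630
ΔCt(normoxia) = 27.100 − 15.980 = 11.120
ΔCt(hypoxia) = 25.410 − 16.630 = 8.780
ΔΔCt = 8.780 − 11.120 = -2.340
Fold change = 2^(−(-2.340)) = 2^2.340 = 5.0630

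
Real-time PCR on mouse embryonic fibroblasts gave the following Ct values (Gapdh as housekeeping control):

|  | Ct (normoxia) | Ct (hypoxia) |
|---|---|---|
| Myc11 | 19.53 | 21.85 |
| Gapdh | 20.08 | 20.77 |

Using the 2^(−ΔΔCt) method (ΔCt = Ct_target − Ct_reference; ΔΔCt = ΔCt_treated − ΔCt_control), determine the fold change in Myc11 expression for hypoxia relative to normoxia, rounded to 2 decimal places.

ΔCt(normoxia) = 19.530 − 20.080 = -0.550
ΔCt(hypoxia) = 21.850 − 20.770 = 1.080
ΔΔCt = 1.080 − (-0.550) = 1.630
Fold change = 2^(−1.630) = 0.323

0.32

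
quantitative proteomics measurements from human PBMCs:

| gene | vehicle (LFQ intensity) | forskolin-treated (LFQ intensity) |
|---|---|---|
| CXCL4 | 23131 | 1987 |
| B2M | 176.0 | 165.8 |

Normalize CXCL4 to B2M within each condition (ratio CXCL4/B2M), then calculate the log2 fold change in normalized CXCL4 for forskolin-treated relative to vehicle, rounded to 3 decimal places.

-3.455

CXCL4/B2M (vehicle) = 23131 / 176.0 = 131.43
CXCL4/B2M (forskolin-treated) = 1987 / 165.8 = 11.984
Fold change = 11.984 / 131.43 = 0.0912
log2(0.0912) = -3.4550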